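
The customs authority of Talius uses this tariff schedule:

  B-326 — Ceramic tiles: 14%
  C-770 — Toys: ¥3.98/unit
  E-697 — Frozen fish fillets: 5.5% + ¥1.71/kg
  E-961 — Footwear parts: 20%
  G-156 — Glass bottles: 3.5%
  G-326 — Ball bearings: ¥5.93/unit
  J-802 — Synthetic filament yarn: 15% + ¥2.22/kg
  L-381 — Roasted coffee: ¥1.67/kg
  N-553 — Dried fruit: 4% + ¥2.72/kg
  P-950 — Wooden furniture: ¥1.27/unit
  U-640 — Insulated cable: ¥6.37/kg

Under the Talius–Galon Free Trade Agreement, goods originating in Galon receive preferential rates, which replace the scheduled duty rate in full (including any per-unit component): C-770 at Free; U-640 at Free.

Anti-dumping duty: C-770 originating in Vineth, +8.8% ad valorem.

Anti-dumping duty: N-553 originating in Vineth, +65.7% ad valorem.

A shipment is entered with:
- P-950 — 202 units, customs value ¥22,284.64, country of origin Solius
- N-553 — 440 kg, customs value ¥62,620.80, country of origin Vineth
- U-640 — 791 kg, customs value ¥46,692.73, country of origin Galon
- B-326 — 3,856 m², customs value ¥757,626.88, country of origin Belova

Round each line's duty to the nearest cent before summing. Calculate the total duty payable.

Line 1 (P-950, Solius, 202 units, ¥22,284.64):
Base rate for P-950 is ¥1.27/unit.
Duty = 202 × ¥1.27 = ¥256.54.
Line 2 (N-553, Vineth, 440 kg, ¥62,620.80):
Base rate for N-553 is 4% + ¥2.72/kg.
Additional duty on N-553 from Vineth: +65.7%. Applied ad valorem rate: 4% + 65.7% = 69.7%.
Duty = ¥62,620.80 × 69.7% + 440 × ¥2.72 = ¥44,843.50.
Line 3 (U-640, Galon, 791 kg, ¥46,692.73):
Base rate for U-640 is ¥6.37/kg.
Origin Galon qualifies under the Talius–Galon agreement and U-640 is covered: preferential rate Free applies instead.
Duty = ¥46,692.73 × 0% = ¥0.00.
Line 4 (B-326, Belova, 3,856 m², ¥757,626.88):
Base rate for B-326 is 14%.
Duty = ¥757,626.88 × 14% = ¥106,067.76.
Total = ¥256.54 + ¥44,843.50 + ¥0.00 + ¥106,067.76 = ¥151,167.80.

¥151,167.80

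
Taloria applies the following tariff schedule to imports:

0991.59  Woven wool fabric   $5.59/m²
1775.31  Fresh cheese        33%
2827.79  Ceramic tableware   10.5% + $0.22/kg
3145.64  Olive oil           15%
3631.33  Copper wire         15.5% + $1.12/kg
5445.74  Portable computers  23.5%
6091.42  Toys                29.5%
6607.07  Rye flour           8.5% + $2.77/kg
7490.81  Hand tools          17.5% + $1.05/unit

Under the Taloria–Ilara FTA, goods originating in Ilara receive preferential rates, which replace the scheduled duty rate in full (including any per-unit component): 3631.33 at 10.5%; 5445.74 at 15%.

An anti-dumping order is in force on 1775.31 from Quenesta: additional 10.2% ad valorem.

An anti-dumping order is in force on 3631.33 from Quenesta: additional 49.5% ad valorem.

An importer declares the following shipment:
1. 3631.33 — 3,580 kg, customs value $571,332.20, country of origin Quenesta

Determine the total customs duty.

$375,375.53

Line 1 (3631.33, Quenesta, 3,580 kg, $571,332.20):
Base rate for 3631.33 is 15.5% + $1.12/kg.
3631.33 has an FTA preferential rate, but origin Quenesta is not Ilara; base rate stands.
Additional duty on 3631.33 from Quenesta: +49.5%. Applied ad valorem rate: 15.5% + 49.5% = 65%.
Duty = $571,332.20 × 65% + 3,580 × $1.12 = $375,375.53.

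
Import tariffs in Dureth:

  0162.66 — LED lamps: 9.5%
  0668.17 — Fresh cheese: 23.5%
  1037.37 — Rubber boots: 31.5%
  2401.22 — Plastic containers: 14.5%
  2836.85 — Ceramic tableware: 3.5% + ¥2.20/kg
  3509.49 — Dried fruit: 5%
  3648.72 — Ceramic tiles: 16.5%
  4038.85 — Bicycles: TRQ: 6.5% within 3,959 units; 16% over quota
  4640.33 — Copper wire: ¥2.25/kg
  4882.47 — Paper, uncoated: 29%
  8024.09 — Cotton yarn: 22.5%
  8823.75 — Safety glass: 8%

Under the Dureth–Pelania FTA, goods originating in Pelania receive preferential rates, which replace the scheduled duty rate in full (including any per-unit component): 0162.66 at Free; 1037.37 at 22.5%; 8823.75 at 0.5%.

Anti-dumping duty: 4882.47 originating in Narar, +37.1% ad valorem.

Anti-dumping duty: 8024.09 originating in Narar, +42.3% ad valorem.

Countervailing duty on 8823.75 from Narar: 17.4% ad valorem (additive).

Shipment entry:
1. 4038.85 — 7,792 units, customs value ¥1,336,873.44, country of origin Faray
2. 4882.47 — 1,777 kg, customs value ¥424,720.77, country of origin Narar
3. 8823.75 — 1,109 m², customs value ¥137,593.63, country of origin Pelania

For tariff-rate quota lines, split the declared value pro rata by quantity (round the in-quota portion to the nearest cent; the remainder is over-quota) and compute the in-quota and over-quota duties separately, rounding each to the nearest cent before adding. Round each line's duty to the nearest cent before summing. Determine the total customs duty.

Line 1 (4038.85, Faray, 7,792 units, ¥1,336,873.44):
Code 4038.85 is under a tariff-rate quota (threshold 3,959 units). In-quota: 3,959 units at 6.5%; over-quota: 3,833 units at 16%.
Pro-rata value split: in-quota = ¥1,336,873.44 × 3,959/7,792 = ¥679,245.63; over-quota = ¥1,336,873.44 − ¥679,245.63 = ¥657,627.81.
In-quota duty = ¥679,245.63 × 6.5% = ¥44,150.97. Over-quota duty = ¥657,627.81 × 16% = ¥105,220.45.
Line duty = ¥44,150.97 + ¥105,220.45 = ¥149,371.42.
Line 2 (4882.47, Narar, 1,777 kg, ¥424,720.77):
Base rate for 4882.47 is 29%.
Additional duty on 4882.47 from Narar: +37.1%. Applied ad valorem rate: 29% + 37.1% = 66.1%.
Duty = ¥424,720.77 × 66.1% = ¥280,740.43.
Line 3 (8823.75, Pelania, 1,109 m², ¥137,593.63):
Base rate for 8823.75 is 8%.
Origin Pelania qualifies under the Dureth–Pelania agreement and 8823.75 is covered: preferential rate 0.5% applies instead.
The additional-duty order on 8823.75 targets Narar, not Pelania; it does not apply.
Duty = ¥137,593.63 × 0.5% = ¥687.97.
Total = ¥149,371.42 + ¥280,740.43 + ¥687.97 = ¥430,799.82.

¥430,799.82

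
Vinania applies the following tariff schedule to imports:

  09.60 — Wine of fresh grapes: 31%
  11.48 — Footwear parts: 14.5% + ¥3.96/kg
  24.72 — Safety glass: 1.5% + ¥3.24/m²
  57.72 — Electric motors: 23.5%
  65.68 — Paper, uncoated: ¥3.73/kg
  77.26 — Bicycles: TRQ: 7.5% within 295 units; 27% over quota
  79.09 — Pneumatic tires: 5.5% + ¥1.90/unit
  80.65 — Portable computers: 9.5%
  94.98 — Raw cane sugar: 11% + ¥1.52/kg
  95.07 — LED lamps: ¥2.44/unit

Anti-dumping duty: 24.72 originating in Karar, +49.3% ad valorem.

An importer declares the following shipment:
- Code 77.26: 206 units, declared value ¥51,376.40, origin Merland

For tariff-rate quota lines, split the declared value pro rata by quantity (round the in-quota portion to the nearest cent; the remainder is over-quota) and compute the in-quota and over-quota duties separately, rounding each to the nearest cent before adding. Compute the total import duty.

¥3,853.23

Line 1 (77.26, Merland, 206 units, ¥51,376.40):
Code 77.26 is under a tariff-rate quota (threshold 295 units). Quantity 206 units is within the quota, so the in-quota rate 7.5% applies to the full value.
Duty = ¥51,376.40 × 7.5% = ¥3,853.23.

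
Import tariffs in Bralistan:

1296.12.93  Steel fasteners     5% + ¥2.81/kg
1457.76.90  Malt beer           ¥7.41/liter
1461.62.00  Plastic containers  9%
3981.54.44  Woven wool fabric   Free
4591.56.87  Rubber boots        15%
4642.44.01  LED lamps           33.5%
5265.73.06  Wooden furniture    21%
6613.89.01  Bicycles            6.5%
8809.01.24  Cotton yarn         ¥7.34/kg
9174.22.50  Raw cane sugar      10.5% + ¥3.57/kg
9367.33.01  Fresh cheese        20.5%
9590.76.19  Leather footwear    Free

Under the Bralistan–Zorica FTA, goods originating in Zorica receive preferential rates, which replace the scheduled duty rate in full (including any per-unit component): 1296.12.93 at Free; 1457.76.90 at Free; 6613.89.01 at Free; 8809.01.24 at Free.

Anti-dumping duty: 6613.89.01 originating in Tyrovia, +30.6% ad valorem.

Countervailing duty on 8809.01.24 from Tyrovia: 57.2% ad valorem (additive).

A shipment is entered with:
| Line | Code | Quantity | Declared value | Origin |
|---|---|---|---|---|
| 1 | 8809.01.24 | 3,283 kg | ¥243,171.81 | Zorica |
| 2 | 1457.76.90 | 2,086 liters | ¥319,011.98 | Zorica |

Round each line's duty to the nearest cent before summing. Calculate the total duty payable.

Line 1 (8809.01.24, Zorica, 3,283 kg, ¥243,171.81):
Base rate for 8809.01.24 is ¥7.34/kg.
Origin Zorica qualifies under the Bralistan–Zorica agreement and 8809.01.24 is covered: preferential rate Free applies instead.
The additional-duty order on 8809.01.24 targets Tyrovia, not Zorica; it does not apply.
Duty = ¥243,171.81 × 0% = ¥0.00.
Line 2 (1457.76.90, Zorica, 2,086 liters, ¥319,011.98):
Base rate for 1457.76.90 is ¥7.41/liter.
Origin Zorica qualifies under the Bralistan–Zorica agreement and 1457.76.90 is covered: preferential rate Free applies instead.
Duty = ¥319,011.98 × 0% = ¥0.00.
Total = ¥0.00 + ¥0.00 = ¥0.00.

¥0.00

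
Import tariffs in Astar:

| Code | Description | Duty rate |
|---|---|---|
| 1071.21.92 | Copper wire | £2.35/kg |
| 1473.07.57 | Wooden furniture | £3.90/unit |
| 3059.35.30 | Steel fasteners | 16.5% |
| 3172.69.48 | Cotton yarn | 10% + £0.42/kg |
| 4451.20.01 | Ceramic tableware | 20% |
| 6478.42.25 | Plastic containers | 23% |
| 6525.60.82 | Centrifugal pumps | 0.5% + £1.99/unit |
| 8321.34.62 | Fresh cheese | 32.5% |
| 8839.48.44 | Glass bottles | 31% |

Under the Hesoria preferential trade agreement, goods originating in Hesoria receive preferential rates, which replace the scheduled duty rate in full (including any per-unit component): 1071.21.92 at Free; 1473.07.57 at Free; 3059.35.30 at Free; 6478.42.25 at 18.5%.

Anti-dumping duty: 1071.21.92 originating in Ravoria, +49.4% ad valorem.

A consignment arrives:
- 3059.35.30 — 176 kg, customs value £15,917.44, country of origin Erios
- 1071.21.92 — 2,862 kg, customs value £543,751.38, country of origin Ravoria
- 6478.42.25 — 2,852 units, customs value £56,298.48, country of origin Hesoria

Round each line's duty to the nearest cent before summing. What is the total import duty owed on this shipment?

£288,380.48

Line 1 (3059.35.30, Erios, 176 kg, £15,917.44):
Base rate for 3059.35.30 is 16.5%.
3059.35.30 has an FTA preferential rate, but origin Erios is not Hesoria; base rate stands.
Duty = £15,917.44 × 16.5% = £2,626.38.
Line 2 (1071.21.92, Ravoria, 2,862 kg, £543,751.38):
Base rate for 1071.21.92 is £2.35/kg.
1071.21.92 has an FTA preferential rate, but origin Ravoria is not Hesoria; base rate stands.
Additional duty on 1071.21.92 from Ravoria: +49.4% ad valorem. Applied ad valorem rate = 49.4%.
Duty = £543,751.38 × 49.4% + 2,862 × £2.35 = £275,338.88.
Line 3 (6478.42.25, Hesoria, 2,852 units, £56,298.48):
Base rate for 6478.42.25 is 23%.
Origin Hesoria qualifies under the Astar–Hesoria agreement and 6478.42.25 is covered: preferential rate 18.5% applies instead.
Duty = £56,298.48 × 18.5% = £10,415.22.
Total = £2,626.38 + £275,338.88 + £10,415.22 = £288,380.48.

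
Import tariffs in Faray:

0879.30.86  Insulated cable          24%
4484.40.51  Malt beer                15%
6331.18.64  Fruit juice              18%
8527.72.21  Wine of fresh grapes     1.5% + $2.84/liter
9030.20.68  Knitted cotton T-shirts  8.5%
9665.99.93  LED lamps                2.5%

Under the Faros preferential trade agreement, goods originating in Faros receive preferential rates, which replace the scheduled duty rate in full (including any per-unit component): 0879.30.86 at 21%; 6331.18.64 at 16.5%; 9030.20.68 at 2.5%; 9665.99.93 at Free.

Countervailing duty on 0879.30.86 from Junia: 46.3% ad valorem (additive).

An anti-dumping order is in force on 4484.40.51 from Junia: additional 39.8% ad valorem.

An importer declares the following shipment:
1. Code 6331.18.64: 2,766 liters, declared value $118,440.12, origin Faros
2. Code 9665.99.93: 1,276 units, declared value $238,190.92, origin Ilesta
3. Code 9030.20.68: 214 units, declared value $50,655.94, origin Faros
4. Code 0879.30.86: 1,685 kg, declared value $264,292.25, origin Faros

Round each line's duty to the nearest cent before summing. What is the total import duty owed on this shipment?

$82,265.16

Line 1 (6331.18.64, Faros, 2,766 liters, $118,440.12):
Base rate for 6331.18.64 is 18%.
Origin Faros qualifies under the Faray–Faros agreement and 6331.18.64 is covered: preferential rate 16.5% applies instead.
Duty = $118,440.12 × 16.5% = $19,542.62.
Line 2 (9665.99.93, Ilesta, 1,276 units, $238,190.92):
Base rate for 9665.99.93 is 2.5%.
9665.99.93 has an FTA preferential rate, but origin Ilesta is not Faros; base rate stands.
Duty = $238,190.92 × 2.5% = $5,954.77.
Line 3 (9030.20.68, Faros, 214 units, $50,655.94):
Base rate for 9030.20.68 is 8.5%.
Origin Faros qualifies under the Faray–Faros agreement and 9030.20.68 is covered: preferential rate 2.5% applies instead.
Duty = $50,655.94 × 2.5% = $1,266.40.
Line 4 (0879.30.86, Faros, 1,685 kg, $264,292.25):
Base rate for 0879.30.86 is 24%.
Origin Faros qualifies under the Faray–Faros agreement and 0879.30.86 is covered: preferential rate 21% applies instead.
The additional-duty order on 0879.30.86 targets Junia, not Faros; it does not apply.
Duty = $264,292.25 × 21% = $55,501.37.
Total = $19,542.62 + $5,954.77 + $1,266.40 + $55,501.37 = $82,265.16.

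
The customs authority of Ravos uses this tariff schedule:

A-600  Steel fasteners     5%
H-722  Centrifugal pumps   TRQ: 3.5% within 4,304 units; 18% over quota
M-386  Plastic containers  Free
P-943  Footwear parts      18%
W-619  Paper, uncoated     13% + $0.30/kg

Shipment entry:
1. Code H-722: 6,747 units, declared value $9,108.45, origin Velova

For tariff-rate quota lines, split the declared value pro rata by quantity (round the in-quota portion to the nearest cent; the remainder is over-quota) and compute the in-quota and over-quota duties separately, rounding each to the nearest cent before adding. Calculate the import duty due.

$797.01

Line 1 (H-722, Velova, 6,747 units, $9,108.45):
Code H-722 is under a tariff-rate quota (threshold 4,304 units). In-quota: 4,304 units at 3.5%; over-quota: 2,443 units at 18%.
Pro-rata value split: in-quota = $9,108.45 × 4,304/6,747 = $5,810.40; over-quota = $9,108.45 − $5,810.40 = $3,298.05.
In-quota duty = $5,810.40 × 3.5% = $203.36. Over-quota duty = $3,298.05 × 18% = $593.65.
Line duty = $203.36 + $593.65 = $797.01.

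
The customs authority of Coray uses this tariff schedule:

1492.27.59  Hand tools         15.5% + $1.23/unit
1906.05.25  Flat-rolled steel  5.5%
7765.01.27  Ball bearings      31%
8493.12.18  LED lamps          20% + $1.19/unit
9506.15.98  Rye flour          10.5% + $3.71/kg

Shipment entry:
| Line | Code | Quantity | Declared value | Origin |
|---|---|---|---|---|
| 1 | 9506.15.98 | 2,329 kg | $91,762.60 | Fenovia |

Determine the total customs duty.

$18,275.66

Line 1 (9506.15.98, Fenovia, 2,329 kg, $91,762.60):
Base rate for 9506.15.98 is 10.5% + $3.71/kg.
Duty = $91,762.60 × 10.5% + 2,329 × $3.71 = $18,275.66.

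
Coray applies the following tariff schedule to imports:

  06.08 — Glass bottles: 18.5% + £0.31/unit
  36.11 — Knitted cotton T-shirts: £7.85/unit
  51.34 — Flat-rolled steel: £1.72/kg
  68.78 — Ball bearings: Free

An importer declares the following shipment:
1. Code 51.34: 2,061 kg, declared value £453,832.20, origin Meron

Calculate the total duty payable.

£3,544.92

Line 1 (51.34, Meron, 2,061 kg, £453,832.20):
Base rate for 51.34 is £1.72/kg.
Duty = 2,061 × £1.72 = £3,544.92.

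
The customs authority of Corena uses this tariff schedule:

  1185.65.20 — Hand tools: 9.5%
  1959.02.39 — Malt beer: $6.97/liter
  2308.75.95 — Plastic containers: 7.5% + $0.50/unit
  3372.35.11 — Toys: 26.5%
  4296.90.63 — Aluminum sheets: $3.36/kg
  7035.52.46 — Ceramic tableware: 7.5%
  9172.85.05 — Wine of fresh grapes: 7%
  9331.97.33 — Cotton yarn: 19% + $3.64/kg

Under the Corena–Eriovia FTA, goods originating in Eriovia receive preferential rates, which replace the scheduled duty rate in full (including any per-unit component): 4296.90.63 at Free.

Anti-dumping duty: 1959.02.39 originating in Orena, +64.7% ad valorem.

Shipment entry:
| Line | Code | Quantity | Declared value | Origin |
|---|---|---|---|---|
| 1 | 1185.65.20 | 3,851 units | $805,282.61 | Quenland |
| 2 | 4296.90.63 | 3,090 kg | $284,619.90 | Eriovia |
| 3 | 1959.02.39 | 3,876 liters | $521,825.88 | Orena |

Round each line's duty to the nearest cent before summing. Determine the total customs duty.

$441,138.91

Line 1 (1185.65.20, Quenland, 3,851 units, $805,282.61):
Base rate for 1185.65.20 is 9.5%.
Duty = $805,282.61 × 9.5% = $76,501.85.
Line 2 (4296.90.63, Eriovia, 3,090 kg, $284,619.90):
Base rate for 4296.90.63 is $3.36/kg.
Origin Eriovia qualifies under the Corena–Eriovia agreement and 4296.90.63 is covered: preferential rate Free applies instead.
Duty = $284,619.90 × 0% = $0.00.
Line 3 (1959.02.39, Orena, 3,876 liters, $521,825.88):
Base rate for 1959.02.39 is $6.97/liter.
Additional duty on 1959.02.39 from Orena: +64.7% ad valorem. Applied ad valorem rate = 64.7%.
Duty = $521,825.88 × 64.7% + 3,876 × $6.97 = $364,637.06.
Total = $76,501.85 + $0.00 + $364,637.06 = $441,138.91.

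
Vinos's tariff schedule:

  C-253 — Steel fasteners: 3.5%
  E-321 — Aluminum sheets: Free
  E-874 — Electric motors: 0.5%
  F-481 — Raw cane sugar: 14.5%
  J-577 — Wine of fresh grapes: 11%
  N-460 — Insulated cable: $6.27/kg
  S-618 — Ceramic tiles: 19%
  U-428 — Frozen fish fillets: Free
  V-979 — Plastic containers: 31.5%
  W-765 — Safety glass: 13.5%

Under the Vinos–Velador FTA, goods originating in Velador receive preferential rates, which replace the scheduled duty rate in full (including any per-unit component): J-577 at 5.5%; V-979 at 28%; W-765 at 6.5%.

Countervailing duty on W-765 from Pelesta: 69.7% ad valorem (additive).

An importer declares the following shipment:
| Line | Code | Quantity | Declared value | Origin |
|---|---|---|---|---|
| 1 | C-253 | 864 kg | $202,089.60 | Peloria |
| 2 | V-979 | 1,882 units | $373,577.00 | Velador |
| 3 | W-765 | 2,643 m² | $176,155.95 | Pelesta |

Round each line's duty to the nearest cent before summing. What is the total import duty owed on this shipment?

Line 1 (C-253, Peloria, 864 kg, $202,089.60):
Base rate for C-253 is 3.5%.
Duty = $202,089.60 × 3.5% = $7,073.14.
Line 2 (V-979, Velador, 1,882 units, $373,577.00):
Base rate for V-979 is 31.5%.
Origin Velador qualifies under the Vinos–Velador agreement and V-979 is covered: preferential rate 28% applies instead.
Duty = $373,577.00 × 28% = $104,601.56.
Line 3 (W-765, Pelesta, 2,643 m², $176,155.95):
Base rate for W-765 is 13.5%.
W-765 has an FTA preferential rate, but origin Pelesta is not Velador; base rate stands.
Additional duty on W-765 from Pelesta: +69.7%. Applied ad valorem rate: 13.5% + 69.7% = 83.2%.
Duty = $176,155.95 × 83.2% = $146,561.75.
Total = $7,073.14 + $104,601.56 + $146,561.75 = $258,236.45.

$258,236.45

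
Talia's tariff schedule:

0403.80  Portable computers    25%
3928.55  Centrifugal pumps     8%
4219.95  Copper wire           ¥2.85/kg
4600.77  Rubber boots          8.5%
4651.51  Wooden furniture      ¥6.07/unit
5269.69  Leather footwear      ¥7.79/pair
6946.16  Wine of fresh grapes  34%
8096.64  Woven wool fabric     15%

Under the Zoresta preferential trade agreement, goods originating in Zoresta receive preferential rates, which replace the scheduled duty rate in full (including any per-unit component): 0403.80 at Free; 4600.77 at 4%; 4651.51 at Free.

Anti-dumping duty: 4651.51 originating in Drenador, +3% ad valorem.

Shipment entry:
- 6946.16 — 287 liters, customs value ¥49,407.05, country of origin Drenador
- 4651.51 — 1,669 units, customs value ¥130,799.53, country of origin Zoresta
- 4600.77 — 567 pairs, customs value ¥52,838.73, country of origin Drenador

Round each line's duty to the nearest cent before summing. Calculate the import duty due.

¥21,289.69

Line 1 (6946.16, Drenador, 287 liters, ¥49,407.05):
Base rate for 6946.16 is 34%.
Duty = ¥49,407.05 × 34% = ¥16,798.40.
Line 2 (4651.51, Zoresta, 1,669 units, ¥130,799.53):
Base rate for 4651.51 is ¥6.07/unit.
Origin Zoresta qualifies under the Talia–Zoresta agreement and 4651.51 is covered: preferential rate Free applies instead.
The additional-duty order on 4651.51 targets Drenador, not Zoresta; it does not apply.
Duty = ¥130,799.53 × 0% = ¥0.00.
Line 3 (4600.77, Drenador, 567 pairs, ¥52,838.73):
Base rate for 4600.77 is 8.5%.
4600.77 has an FTA preferential rate, but origin Drenador is not Zoresta; base rate stands.
Duty = ¥52,838.73 × 8.5% = ¥4,491.29.
Total = ¥16,798.40 + ¥0.00 + ¥4,491.29 = ¥21,289.69.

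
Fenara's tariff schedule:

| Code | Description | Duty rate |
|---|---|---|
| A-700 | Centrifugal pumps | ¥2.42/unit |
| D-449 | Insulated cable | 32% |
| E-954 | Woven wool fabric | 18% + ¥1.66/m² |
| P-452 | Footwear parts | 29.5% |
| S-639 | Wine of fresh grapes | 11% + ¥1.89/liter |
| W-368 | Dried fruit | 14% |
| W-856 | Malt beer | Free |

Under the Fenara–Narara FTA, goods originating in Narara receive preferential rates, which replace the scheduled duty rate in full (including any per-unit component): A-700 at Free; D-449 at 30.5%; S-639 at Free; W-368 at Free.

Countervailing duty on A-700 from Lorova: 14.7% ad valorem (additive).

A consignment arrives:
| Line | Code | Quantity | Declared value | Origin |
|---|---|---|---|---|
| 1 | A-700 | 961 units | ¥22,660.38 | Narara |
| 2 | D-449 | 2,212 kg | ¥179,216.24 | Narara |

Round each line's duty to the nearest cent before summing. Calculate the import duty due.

¥54,660.95

Line 1 (A-700, Narara, 961 units, ¥22,660.38):
Base rate for A-700 is ¥2.42/unit.
Origin Narara qualifies under the Fenara–Narara agreement and A-700 is covered: preferential rate Free applies instead.
The additional-duty order on A-700 targets Lorova, not Narara; it does not apply.
Duty = ¥22,660.38 × 0% = ¥0.00.
Line 2 (D-449, Narara, 2,212 kg, ¥179,216.24):
Base rate for D-449 is 32%.
Origin Narara qualifies under the Fenara–Narara agreement and D-449 is covered: preferential rate 30.5% applies instead.
Duty = ¥179,216.24 × 30.5% = ¥54,660.95.
Total = ¥0.00 + ¥54,660.95 = ¥54,660.95.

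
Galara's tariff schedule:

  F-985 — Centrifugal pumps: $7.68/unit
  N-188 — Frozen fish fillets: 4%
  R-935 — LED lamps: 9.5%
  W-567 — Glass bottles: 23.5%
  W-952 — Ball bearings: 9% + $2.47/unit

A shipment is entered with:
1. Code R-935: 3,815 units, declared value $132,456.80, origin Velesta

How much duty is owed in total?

Line 1 (R-935, Velesta, 3,815 units, $132,456.80):
Base rate for R-935 is 9.5%.
Duty = $132,456.80 × 9.5% = $12,583.40.

$12,583.40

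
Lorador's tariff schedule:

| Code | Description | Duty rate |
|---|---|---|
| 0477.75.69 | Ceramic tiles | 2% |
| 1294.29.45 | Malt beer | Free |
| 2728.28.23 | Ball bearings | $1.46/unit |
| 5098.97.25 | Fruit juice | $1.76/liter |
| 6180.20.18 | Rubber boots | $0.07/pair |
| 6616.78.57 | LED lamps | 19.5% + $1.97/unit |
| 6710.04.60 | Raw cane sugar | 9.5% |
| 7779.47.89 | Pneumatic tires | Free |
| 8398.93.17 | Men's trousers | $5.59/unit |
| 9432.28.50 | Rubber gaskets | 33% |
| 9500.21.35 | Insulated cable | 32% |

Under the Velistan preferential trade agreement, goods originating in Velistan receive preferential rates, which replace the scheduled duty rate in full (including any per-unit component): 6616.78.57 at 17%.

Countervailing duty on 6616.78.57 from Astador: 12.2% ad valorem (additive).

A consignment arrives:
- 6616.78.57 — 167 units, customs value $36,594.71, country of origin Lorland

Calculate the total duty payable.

Line 1 (6616.78.57, Lorland, 167 units, $36,594.71):
Base rate for 6616.78.57 is 19.5% + $1.97/unit.
6616.78.57 has an FTA preferential rate, but origin Lorland is not Velistan; base rate stands.
The additional-duty order on 6616.78.57 targets Astador, not Lorland; it does not apply.
Duty = $36,594.71 × 19.5% + 167 × $1.97 = $7,464.96.

$7,464.96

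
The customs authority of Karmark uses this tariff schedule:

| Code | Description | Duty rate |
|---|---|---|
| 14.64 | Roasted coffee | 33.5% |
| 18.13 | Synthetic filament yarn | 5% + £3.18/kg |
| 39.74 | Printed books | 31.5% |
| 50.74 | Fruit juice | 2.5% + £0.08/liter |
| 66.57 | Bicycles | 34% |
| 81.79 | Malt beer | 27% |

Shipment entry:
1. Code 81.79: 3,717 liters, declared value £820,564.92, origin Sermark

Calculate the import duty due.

£221,552.53

Line 1 (81.79, Sermark, 3,717 liters, £820,564.92):
Base rate for 81.79 is 27%.
Duty = £820,564.92 × 27% = £221,552.53.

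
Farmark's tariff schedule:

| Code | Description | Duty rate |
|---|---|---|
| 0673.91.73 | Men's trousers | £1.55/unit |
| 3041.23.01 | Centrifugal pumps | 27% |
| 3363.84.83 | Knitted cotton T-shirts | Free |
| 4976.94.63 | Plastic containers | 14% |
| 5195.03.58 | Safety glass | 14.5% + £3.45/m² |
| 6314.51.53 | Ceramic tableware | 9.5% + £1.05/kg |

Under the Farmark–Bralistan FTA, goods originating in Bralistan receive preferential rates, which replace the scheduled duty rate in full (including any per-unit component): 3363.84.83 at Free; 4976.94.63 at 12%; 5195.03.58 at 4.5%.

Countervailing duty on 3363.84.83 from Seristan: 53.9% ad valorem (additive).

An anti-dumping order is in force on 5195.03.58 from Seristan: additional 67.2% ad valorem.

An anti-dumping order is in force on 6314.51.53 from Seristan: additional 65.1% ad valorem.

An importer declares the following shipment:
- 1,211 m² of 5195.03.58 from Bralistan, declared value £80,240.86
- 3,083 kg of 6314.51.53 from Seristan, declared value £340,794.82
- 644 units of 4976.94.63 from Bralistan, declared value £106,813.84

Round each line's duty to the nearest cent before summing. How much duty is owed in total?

Line 1 (5195.03.58, Bralistan, 1,211 m², £80,240.86):
Base rate for 5195.03.58 is 14.5% + £3.45/m².
Origin Bralistan qualifies under the Farmark–Bralistan agreement and 5195.03.58 is covered: preferential rate 4.5% applies instead.
The additional-duty order on 5195.03.58 targets Seristan, not Bralistan; it does not apply.
Duty = £80,240.86 × 4.5% = £3,610.84.
Line 2 (6314.51.53, Seristan, 3,083 kg, £340,794.82):
Base rate for 6314.51.53 is 9.5% + £1.05/kg.
Additional duty on 6314.51.53 from Seristan: +65.1%. Applied ad valorem rate: 9.5% + 65.1% = 74.6%.
Duty = £340,794.82 × 74.6% + 3,083 × £1.05 = £257,470.09.
Line 3 (4976.94.63, Bralistan, 644 units, £106,813.84):
Base rate for 4976.94.63 is 14%.
Origin Bralistan qualifies under the Farmark–Bralistan agreement and 4976.94.63 is covered: preferential rate 12% applies instead.
Duty = £106,813.84 × 12% = £12,817.66.
Total = £3,610.84 + £257,470.09 + £12,817.66 = £273,898.59.

£273,898.59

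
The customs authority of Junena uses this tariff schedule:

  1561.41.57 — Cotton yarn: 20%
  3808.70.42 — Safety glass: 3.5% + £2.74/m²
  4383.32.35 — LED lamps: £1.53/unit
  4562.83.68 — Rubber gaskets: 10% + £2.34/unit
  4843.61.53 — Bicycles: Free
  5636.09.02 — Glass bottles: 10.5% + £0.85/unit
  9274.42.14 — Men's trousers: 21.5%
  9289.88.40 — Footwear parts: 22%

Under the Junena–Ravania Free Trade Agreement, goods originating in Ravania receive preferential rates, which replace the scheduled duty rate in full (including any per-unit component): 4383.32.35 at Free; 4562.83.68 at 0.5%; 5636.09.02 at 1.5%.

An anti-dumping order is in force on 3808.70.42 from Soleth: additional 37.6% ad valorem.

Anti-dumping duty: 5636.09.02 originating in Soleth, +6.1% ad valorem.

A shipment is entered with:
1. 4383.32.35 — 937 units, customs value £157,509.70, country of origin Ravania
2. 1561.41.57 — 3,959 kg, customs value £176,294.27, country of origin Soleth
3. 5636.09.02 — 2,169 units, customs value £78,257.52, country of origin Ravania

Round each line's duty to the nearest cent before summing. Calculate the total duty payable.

£36,432.71

Line 1 (4383.32.35, Ravania, 937 units, £157,509.70):
Base rate for 4383.32.35 is £1.53/unit.
Origin Ravania qualifies under the Junena–Ravania agreement and 4383.32.35 is covered: preferential rate Free applies instead.
Duty = £157,509.70 × 0% = £0.00.
Line 2 (1561.41.57, Soleth, 3,959 kg, £176,294.27):
Base rate for 1561.41.57 is 20%.
Duty = £176,294.27 × 20% = £35,258.85.
Line 3 (5636.09.02, Ravania, 2,169 units, £78,257.52):
Base rate for 5636.09.02 is 10.5% + £0.85/unit.
Origin Ravania qualifies under the Junena–Ravania agreement and 5636.09.02 is covered: preferential rate 1.5% applies instead.
The additional-duty order on 5636.09.02 targets Soleth, not Ravania; it does not apply.
Duty = £78,257.52 × 1.5% = £1,173.86.
Total = £0.00 + £35,258.85 + £1,173.86 = £36,432.71.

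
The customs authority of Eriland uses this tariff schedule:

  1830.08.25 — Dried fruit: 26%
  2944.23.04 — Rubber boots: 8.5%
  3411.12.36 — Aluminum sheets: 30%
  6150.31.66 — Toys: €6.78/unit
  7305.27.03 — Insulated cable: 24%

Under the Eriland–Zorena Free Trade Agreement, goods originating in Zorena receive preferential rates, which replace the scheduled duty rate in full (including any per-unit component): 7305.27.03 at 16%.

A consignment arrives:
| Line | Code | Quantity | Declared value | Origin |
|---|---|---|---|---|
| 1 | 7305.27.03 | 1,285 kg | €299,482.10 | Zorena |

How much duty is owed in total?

Line 1 (7305.27.03, Zorena, 1,285 kg, €299,482.10):
Base rate for 7305.27.03 is 24%.
Origin Zorena qualifies under the Eriland–Zorena agreement and 7305.27.03 is covered: preferential rate 16% applies instead.
Duty = €299,482.10 × 16% = €47,917.14.

€47,917.14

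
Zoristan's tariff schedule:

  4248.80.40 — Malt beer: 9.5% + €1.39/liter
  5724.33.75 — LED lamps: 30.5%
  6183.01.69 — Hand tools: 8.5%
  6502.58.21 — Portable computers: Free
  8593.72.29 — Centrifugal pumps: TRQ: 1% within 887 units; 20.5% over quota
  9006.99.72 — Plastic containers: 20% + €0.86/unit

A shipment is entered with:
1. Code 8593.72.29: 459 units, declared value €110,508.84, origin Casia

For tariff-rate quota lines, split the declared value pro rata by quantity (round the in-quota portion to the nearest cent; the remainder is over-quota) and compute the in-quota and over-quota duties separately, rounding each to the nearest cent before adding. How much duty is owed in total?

€1,105.09

Line 1 (8593.72.29, Casia, 459 units, €110,508.84):
Code 8593.72.29 is under a tariff-rate quota (threshold 887 units). Quantity 459 units is within the quota, so the in-quota rate 1% applies to the full value.
Duty = €110,508.84 × 1% = €1,105.09.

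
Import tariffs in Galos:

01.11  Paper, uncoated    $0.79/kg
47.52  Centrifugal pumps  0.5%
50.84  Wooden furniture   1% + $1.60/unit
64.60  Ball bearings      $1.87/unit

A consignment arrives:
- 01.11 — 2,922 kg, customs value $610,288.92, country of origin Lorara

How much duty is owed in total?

$2,308.38

Line 1 (01.11, Lorara, 2,922 kg, $610,288.92):
Base rate for 01.11 is $0.79/kg.
Duty = 2,922 × $0.79 = $2,308.38.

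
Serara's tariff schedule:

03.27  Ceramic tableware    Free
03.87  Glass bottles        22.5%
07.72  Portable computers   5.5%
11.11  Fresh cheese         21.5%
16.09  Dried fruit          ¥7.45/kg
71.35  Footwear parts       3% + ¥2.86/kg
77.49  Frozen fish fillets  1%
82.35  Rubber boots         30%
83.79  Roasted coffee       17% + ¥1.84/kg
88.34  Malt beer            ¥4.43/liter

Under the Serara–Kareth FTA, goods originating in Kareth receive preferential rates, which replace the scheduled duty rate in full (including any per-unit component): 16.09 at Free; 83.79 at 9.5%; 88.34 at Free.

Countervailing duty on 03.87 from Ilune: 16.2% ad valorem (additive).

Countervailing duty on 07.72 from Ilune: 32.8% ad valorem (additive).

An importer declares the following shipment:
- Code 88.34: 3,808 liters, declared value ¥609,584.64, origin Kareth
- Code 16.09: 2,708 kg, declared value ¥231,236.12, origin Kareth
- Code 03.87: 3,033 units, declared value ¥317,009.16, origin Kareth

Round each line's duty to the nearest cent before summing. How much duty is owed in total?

Line 1 (88.34, Kareth, 3,808 liters, ¥609,584.64):
Base rate for 88.34 is ¥4.43/liter.
Origin Kareth qualifies under the Serara–Kareth agreement and 88.34 is covered: preferential rate Free applies instead.
Duty = ¥609,584.64 × 0% = ¥0.00.
Line 2 (16.09, Kareth, 2,708 kg, ¥231,236.12):
Base rate for 16.09 is ¥7.45/kg.
Origin Kareth qualifies under the Serara–Kareth agreement and 16.09 is covered: preferential rate Free applies instead.
Duty = ¥231,236.12 × 0% = ¥0.00.
Line 3 (03.87, Kareth, 3,033 units, ¥317,009.16):
Base rate for 03.87 is 22.5%.
Origin Kareth is the FTA partner but 03.87 is not on the preference list; base rate stands.
The additional-duty order on 03.87 targets Ilune, not Kareth; it does not apply.
Duty = ¥317,009.16 × 22.5% = ¥71,327.06.
Total = ¥0.00 + ¥0.00 + ¥71,327.06 = ¥71,327.06.

¥71,327.06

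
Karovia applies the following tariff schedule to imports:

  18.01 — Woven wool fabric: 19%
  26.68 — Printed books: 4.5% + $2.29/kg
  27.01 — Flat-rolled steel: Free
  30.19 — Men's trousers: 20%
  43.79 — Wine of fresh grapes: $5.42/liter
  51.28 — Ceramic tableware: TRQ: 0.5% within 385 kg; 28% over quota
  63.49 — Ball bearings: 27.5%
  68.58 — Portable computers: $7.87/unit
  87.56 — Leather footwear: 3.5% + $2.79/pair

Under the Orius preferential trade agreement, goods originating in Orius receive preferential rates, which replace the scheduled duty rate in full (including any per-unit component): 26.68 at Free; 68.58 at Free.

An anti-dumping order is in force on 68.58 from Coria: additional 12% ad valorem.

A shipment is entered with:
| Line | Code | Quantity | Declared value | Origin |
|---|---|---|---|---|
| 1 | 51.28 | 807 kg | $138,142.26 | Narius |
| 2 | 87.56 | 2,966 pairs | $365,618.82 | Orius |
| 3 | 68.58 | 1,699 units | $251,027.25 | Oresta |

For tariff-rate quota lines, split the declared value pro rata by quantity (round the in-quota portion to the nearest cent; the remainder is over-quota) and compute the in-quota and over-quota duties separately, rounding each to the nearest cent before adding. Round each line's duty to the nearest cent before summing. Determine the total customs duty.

$54,999.08

Line 1 (51.28, Narius, 807 kg, $138,142.26):
Code 51.28 is under a tariff-rate quota (threshold 385 kg). In-quota: 385 kg at 0.5%; over-quota: 422 kg at 28%.
Pro-rata value split: in-quota = $138,142.26 × 385/807 = $65,904.30; over-quota = $138,142.26 − $65,904.30 = $72,237.96.
In-quota duty = $65,904.30 × 0.5% = $329.52. Over-quota duty = $72,237.96 × 28% = $20,226.63.
Line duty = $329.52 + $20,226.63 = $20,556.15.
Line 2 (87.56, Orius, 2,966 pairs, $365,618.82):
Base rate for 87.56 is 3.5% + $2.79/pair.
Origin Orius is the FTA partner but 87.56 is not on the preference list; base rate stands.
Duty = $365,618.82 × 3.5% + 2,966 × $2.79 = $21,071.80.
Line 3 (68.58, Oresta, 1,699 units, $251,027.25):
Base rate for 68.58 is $7.87/unit.
68.58 has an FTA preferential rate, but origin Oresta is not Orius; base rate stands.
The additional-duty order on 68.58 targets Coria, not Oresta; it does not apply.
Duty = 1,699 × $7.87 = $13,371.13.
Total = $20,556.15 + $21,071.80 + $13,371.13 = $54,999.08.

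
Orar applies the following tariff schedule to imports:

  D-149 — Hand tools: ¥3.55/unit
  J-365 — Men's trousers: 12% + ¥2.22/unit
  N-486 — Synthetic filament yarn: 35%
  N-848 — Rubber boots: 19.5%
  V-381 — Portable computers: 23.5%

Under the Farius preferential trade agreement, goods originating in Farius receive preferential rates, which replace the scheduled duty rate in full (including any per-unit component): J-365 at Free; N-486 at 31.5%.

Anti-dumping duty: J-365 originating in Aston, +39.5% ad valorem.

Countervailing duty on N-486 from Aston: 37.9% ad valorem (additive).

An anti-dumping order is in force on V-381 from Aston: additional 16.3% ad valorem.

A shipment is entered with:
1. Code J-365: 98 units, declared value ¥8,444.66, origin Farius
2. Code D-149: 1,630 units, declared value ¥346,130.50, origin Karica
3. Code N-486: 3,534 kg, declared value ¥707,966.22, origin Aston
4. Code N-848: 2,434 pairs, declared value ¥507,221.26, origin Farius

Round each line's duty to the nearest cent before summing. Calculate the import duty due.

¥620,802.02

Line 1 (J-365, Farius, 98 units, ¥8,444.66):
Base rate for J-365 is 12% + ¥2.22/unit.
Origin Farius qualifies under the Orar–Farius agreement and J-365 is covered: preferential rate Free applies instead.
The additional-duty order on J-365 targets Aston, not Farius; it does not apply.
Duty = ¥8,444.66 × 0% = ¥0.00.
Line 2 (D-149, Karica, 1,630 units, ¥346,130.50):
Base rate for D-149 is ¥3.55/unit.
Duty = 1,630 × ¥3.55 = ¥5,786.50.
Line 3 (N-486, Aston, 3,534 kg, ¥707,966.22):
Base rate for N-486 is 35%.
N-486 has an FTA preferential rate, but origin Aston is not Farius; base rate stands.
Additional duty on N-486 from Aston: +37.9%. Applied ad valorem rate: 35% + 37.9% = 72.9%.
Duty = ¥707,966.22 × 72.9% = ¥516,107.37.
Line 4 (N-848, Farius, 2,434 pairs, ¥507,221.26):
Base rate for N-848 is 19.5%.
Origin Farius is the FTA partner but N-848 is not on the preference list; base rate stands.
Duty = ¥507,221.26 × 19.5% = ¥98,908.15.
Total = ¥0.00 + ¥5,786.50 + ¥516,107.37 + ¥98,908.15 = ¥620,802.02.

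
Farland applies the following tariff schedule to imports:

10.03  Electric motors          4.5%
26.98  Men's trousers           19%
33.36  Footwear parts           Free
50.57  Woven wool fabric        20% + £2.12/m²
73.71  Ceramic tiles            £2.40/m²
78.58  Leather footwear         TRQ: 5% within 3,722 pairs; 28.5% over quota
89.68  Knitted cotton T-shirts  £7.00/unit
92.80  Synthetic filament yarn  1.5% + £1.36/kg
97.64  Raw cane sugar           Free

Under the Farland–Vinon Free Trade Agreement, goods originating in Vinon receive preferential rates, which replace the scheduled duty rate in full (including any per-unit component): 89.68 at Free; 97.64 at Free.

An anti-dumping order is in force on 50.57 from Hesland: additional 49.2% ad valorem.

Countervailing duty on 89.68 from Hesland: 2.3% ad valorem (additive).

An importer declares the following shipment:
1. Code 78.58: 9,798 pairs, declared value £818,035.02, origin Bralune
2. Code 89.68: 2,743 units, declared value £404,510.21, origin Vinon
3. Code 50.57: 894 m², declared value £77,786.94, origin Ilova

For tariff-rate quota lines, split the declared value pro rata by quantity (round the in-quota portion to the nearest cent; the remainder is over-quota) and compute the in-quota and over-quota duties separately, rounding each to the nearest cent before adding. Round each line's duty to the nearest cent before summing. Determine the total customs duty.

Line 1 (78.58, Bralune, 9,798 pairs, £818,035.02):
Code 78.58 is under a tariff-rate quota (threshold 3,722 pairs). In-quota: 3,722 pairs at 5%; over-quota: 6,076 pairs at 28.5%.
Pro-rata value split: in-quota = £818,035.02 × 3,722/9,798 = £310,749.78; over-quota = £818,035.02 − £310,749.78 = £507,285.24.
In-quota duty = £310,749.78 × 5% = £15,537.49. Over-quota duty = £507,285.24 × 28.5% = £144,576.29.
Line duty = £15,537.49 + £144,576.29 = £160,113.78.
Line 2 (89.68, Vinon, 2,743 units, £404,510.21):
Base rate for 89.68 is £7.00/unit.
Origin Vinon qualifies under the Farland–Vinon agreement and 89.68 is covered: preferential rate Free applies instead.
The additional-duty order on 89.68 targets Hesland, not Vinon; it does not apply.
Duty = £404,510.21 × 0% = £0.00.
Line 3 (50.57, Ilova, 894 m², £77,786.94):
Base rate for 50.57 is 20% + £2.12/m².
The additional-duty order on 50.57 targets Hesland, not Ilova; it does not apply.
Duty = £77,786.94 × 20% + 894 × £2.12 = £17,452.67.
Total = £160,113.78 + £0.00 + £17,452.67 = £177,566.45.

£177,566.45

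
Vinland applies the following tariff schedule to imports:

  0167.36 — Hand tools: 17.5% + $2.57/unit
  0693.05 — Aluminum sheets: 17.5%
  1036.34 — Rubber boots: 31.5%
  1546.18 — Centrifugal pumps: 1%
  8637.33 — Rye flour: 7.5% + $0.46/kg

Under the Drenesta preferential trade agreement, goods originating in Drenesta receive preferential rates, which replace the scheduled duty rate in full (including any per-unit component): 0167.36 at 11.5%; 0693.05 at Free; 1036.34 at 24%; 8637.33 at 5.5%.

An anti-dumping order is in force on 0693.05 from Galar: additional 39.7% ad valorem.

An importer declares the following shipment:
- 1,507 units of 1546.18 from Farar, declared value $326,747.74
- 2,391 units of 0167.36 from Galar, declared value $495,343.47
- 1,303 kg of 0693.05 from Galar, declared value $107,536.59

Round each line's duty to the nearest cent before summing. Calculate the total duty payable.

Line 1 (1546.18, Farar, 1,507 units, $326,747.74):
Base rate for 1546.18 is 1%.
Duty = $326,747.74 × 1% = $3,267.48.
Line 2 (0167.36, Galar, 2,391 units, $495,343.47):
Base rate for 0167.36 is 17.5% + $2.57/unit.
0167.36 has an FTA preferential rate, but origin Galar is not Drenesta; base rate stands.
Duty = $495,343.47 × 17.5% + 2,391 × $2.57 = $92,829.98.
Line 3 (0693.05, Galar, 1,303 kg, $107,536.59):
Base rate for 0693.05 is 17.5%.
0693.05 has an FTA preferential rate, but origin Galar is not Drenesta; base rate stands.
Additional duty on 0693.05 from Galar: +39.7%. Applied ad valorem rate: 17.5% + 39.7% = 57.2%.
Duty = $107,536.59 × 57.2% = $61,510.93.
Total = $3,267.48 + $92,829.98 + $61,510.93 = $157,608.39.

$157,608.39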